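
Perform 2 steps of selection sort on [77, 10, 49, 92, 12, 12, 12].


Initial: [77, 10, 49, 92, 12, 12, 12]
Step 1: min=10 at 1
  Swap: [10, 77, 49, 92, 12, 12, 12]
Step 2: min=12 at 4
  Swap: [10, 12, 49, 92, 77, 12, 12]

After 2 steps: [10, 12, 49, 92, 77, 12, 12]


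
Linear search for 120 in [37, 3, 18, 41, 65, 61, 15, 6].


i=0: 37!=120
i=1: 3!=120
i=2: 18!=120
i=3: 41!=120
i=4: 65!=120
i=5: 61!=120
i=6: 15!=120
i=7: 6!=120

Not found, 8 comps


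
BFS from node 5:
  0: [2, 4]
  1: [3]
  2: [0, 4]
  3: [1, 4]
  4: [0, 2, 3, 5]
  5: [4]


Visit 5, enqueue [4]
Visit 4, enqueue [0, 2, 3]
Visit 0, enqueue []
Visit 2, enqueue []
Visit 3, enqueue [1]
Visit 1, enqueue []

BFS order: [5, 4, 0, 2, 3, 1]


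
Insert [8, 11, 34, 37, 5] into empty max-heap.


Insert 8: [8]
Insert 11: [11, 8]
Insert 34: [34, 8, 11]
Insert 37: [37, 34, 11, 8]
Insert 5: [37, 34, 11, 8, 5]

Final heap: [37, 34, 11, 8, 5]


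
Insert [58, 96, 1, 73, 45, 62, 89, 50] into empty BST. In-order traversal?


Insert 58: root
Insert 96: R from 58
Insert 1: L from 58
Insert 73: R from 58 -> L from 96
Insert 45: L from 58 -> R from 1
Insert 62: R from 58 -> L from 96 -> L from 73
Insert 89: R from 58 -> L from 96 -> R from 73
Insert 50: L from 58 -> R from 1 -> R from 45

In-order: [1, 45, 50, 58, 62, 73, 89, 96]


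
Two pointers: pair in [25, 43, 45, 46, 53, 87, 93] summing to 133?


lo=0(25)+hi=6(93)=118
lo=1(43)+hi=6(93)=136
lo=1(43)+hi=5(87)=130
lo=2(45)+hi=5(87)=132
lo=3(46)+hi=5(87)=133

Yes: 46+87=133


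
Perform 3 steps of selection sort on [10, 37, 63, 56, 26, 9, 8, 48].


Initial: [10, 37, 63, 56, 26, 9, 8, 48]
Step 1: min=8 at 6
  Swap: [8, 37, 63, 56, 26, 9, 10, 48]
Step 2: min=9 at 5
  Swap: [8, 9, 63, 56, 26, 37, 10, 48]
Step 3: min=10 at 6
  Swap: [8, 9, 10, 56, 26, 37, 63, 48]

After 3 steps: [8, 9, 10, 56, 26, 37, 63, 48]


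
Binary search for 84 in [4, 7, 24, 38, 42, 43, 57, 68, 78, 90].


Step 1: lo=0, hi=9, mid=4, val=42
Step 2: lo=5, hi=9, mid=7, val=68
Step 3: lo=8, hi=9, mid=8, val=78
Step 4: lo=9, hi=9, mid=9, val=90

Not found


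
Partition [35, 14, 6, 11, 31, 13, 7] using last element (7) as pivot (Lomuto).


Pivot: 7
  6 <= 7: swap -> [6, 14, 35, 11, 31, 13, 7]
Place pivot at 1: [6, 7, 35, 11, 31, 13, 14]

Partitioned: [6, 7, 35, 11, 31, 13, 14]


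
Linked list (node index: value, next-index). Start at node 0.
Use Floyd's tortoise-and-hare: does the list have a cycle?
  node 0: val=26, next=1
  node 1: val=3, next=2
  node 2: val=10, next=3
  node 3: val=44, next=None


Floyd's tortoise (slow, +1) and hare (fast, +2):
  init: slow=0, fast=0
  step 1: slow=1, fast=2
  step 2: fast 2->3->None, no cycle

Cycle: no


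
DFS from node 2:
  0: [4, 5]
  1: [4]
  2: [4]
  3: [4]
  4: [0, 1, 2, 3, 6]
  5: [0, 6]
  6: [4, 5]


Visit 2, push [4]
Visit 4, push [6, 3, 1, 0]
Visit 0, push [5]
Visit 5, push [6]
Visit 6, push []
Visit 1, push []
Visit 3, push []

DFS order: [2, 4, 0, 5, 6, 1, 3]


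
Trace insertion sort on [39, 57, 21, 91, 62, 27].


Initial: [39, 57, 21, 91, 62, 27]
Insert 57: [39, 57, 21, 91, 62, 27]
Insert 21: [21, 39, 57, 91, 62, 27]
Insert 91: [21, 39, 57, 91, 62, 27]
Insert 62: [21, 39, 57, 62, 91, 27]
Insert 27: [21, 27, 39, 57, 62, 91]

Sorted: [21, 27, 39, 57, 62, 91]


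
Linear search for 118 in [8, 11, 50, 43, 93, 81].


i=0: 8!=118
i=1: 11!=118
i=2: 50!=118
i=3: 43!=118
i=4: 93!=118
i=5: 81!=118

Not found, 6 comps


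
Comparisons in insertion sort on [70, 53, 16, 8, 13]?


Algorithm: insertion sort
Input: [70, 53, 16, 8, 13]
Sorted: [8, 13, 16, 53, 70]

10


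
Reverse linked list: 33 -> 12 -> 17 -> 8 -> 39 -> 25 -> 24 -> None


Step 1: curr=33, set curr.next=prev(None) | reversed so far: 33
Step 2: curr=12, set curr.next=prev(33) | reversed so far: 12 -> 33
Step 3: curr=17, set curr.next=prev(12) | reversed so far: 17 -> 12 -> 33
Step 4: curr=8, set curr.next=prev(17) | reversed so far: 8 -> 17 -> 12 -> 33
Step 5: curr=39, set curr.next=prev(8) | reversed so far: 39 -> 8 -> 17 -> 12 -> 33
Step 6: curr=25, set curr.next=prev(39) | reversed so far: 25 -> 39 -> 8 -> 17 -> 12 -> 33
Step 7: curr=24, set curr.next=prev(25) | reversed so far: 24 -> 25 -> 39 -> 8 -> 17 -> 12 -> 33

24 -> 25 -> 39 -> 8 -> 17 -> 12 -> 33 -> None


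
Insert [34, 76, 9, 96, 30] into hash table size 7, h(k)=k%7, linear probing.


Insert 34: h=6 -> slot 6
Insert 76: h=6, 1 probes -> slot 0
Insert 9: h=2 -> slot 2
Insert 96: h=5 -> slot 5
Insert 30: h=2, 1 probes -> slot 3

Table: [76, None, 9, 30, None, 96, 34]


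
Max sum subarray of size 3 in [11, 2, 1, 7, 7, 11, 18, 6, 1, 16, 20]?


[0:3]: 14
[1:4]: 10
[2:5]: 15
[3:6]: 25
[4:7]: 36
[5:8]: 35
[6:9]: 25
[7:10]: 23
[8:11]: 37

Max: 37 at [8:11]


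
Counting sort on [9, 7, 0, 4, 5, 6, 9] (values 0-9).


Input: [9, 7, 0, 4, 5, 6, 9]
Counts: [1, 0, 0, 0, 1, 1, 1, 1, 0, 2]

Sorted: [0, 4, 5, 6, 7, 9, 9]


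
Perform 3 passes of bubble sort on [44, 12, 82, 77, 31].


Initial: [44, 12, 82, 77, 31]
Pass 1: [12, 44, 77, 31, 82] (3 swaps)
Pass 2: [12, 44, 31, 77, 82] (1 swaps)
Pass 3: [12, 31, 44, 77, 82] (1 swaps)

After 3 passes: [12, 31, 44, 77, 82]


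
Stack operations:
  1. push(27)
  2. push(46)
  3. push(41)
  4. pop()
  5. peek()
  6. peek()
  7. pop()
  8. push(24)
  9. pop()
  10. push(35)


push(27) -> [27]
push(46) -> [27, 46]
push(41) -> [27, 46, 41]
pop()->41, [27, 46]
peek()->46
peek()->46
pop()->46, [27]
push(24) -> [27, 24]
pop()->24, [27]
push(35) -> [27, 35]

Final stack: [27, 35]


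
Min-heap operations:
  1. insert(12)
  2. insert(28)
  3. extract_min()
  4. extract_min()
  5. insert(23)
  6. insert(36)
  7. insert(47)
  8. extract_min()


insert(12) -> [12]
insert(28) -> [12, 28]
extract_min()->12, [28]
extract_min()->28, []
insert(23) -> [23]
insert(36) -> [23, 36]
insert(47) -> [23, 36, 47]
extract_min()->23, [36, 47]

Final heap: [36, 47]


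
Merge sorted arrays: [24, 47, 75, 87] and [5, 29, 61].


Take 5 from B
Take 24 from A
Take 29 from B
Take 47 from A
Take 61 from B

Merged: [5, 24, 29, 47, 61, 75, 87]


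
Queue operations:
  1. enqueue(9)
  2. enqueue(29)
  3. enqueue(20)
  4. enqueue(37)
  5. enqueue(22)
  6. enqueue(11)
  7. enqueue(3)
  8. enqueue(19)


enqueue(9) -> [9]
enqueue(29) -> [9, 29]
enqueue(20) -> [9, 29, 20]
enqueue(37) -> [9, 29, 20, 37]
enqueue(22) -> [9, 29, 20, 37, 22]
enqueue(11) -> [9, 29, 20, 37, 22, 11]
enqueue(3) -> [9, 29, 20, 37, 22, 11, 3]
enqueue(19) -> [9, 29, 20, 37, 22, 11, 3, 19]

Final queue: [9, 29, 20, 37, 22, 11, 3, 19]


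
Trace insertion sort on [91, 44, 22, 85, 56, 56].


Initial: [91, 44, 22, 85, 56, 56]
Insert 44: [44, 91, 22, 85, 56, 56]
Insert 22: [22, 44, 91, 85, 56, 56]
Insert 85: [22, 44, 85, 91, 56, 56]
Insert 56: [22, 44, 56, 85, 91, 56]
Insert 56: [22, 44, 56, 56, 85, 91]

Sorted: [22, 44, 56, 56, 85, 91]


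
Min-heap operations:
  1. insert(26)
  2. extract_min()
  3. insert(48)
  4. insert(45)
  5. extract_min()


insert(26) -> [26]
extract_min()->26, []
insert(48) -> [48]
insert(45) -> [45, 48]
extract_min()->45, [48]

Final heap: [48]


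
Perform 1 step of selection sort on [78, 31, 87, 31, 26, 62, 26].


Initial: [78, 31, 87, 31, 26, 62, 26]
Step 1: min=26 at 4
  Swap: [26, 31, 87, 31, 78, 62, 26]

After 1 step: [26, 31, 87, 31, 78, 62, 26]


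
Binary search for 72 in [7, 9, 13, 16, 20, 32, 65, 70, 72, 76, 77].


Step 1: lo=0, hi=10, mid=5, val=32
Step 2: lo=6, hi=10, mid=8, val=72

Found at index 8


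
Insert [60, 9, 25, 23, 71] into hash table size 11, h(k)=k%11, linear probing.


Insert 60: h=5 -> slot 5
Insert 9: h=9 -> slot 9
Insert 25: h=3 -> slot 3
Insert 23: h=1 -> slot 1
Insert 71: h=5, 1 probes -> slot 6

Table: [None, 23, None, 25, None, 60, 71, None, None, 9, None]


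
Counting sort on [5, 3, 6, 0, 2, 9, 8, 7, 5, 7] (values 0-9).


Input: [5, 3, 6, 0, 2, 9, 8, 7, 5, 7]
Counts: [1, 0, 1, 1, 0, 2, 1, 2, 1, 1]

Sorted: [0, 2, 3, 5, 5, 6, 7, 7, 8, 9]


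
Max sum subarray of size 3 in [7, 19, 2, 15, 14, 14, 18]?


[0:3]: 28
[1:4]: 36
[2:5]: 31
[3:6]: 43
[4:7]: 46

Max: 46 at [4:7]


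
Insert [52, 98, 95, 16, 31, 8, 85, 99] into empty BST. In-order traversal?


Insert 52: root
Insert 98: R from 52
Insert 95: R from 52 -> L from 98
Insert 16: L from 52
Insert 31: L from 52 -> R from 16
Insert 8: L from 52 -> L from 16
Insert 85: R from 52 -> L from 98 -> L from 95
Insert 99: R from 52 -> R from 98

In-order: [8, 16, 31, 52, 85, 95, 98, 99]


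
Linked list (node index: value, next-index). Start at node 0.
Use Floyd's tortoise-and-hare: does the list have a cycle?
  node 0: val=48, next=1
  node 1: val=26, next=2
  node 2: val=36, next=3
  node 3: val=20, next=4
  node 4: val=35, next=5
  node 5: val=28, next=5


Floyd's tortoise (slow, +1) and hare (fast, +2):
  init: slow=0, fast=0
  step 1: slow=1, fast=2
  step 2: slow=2, fast=4
  step 3: slow=3, fast=5
  step 4: slow=4, fast=5
  step 5: slow=5, fast=5
  slow == fast at node 5: cycle detected

Cycle: yes


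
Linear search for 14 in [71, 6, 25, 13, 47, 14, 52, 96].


i=0: 71!=14
i=1: 6!=14
i=2: 25!=14
i=3: 13!=14
i=4: 47!=14
i=5: 14==14 found!

Found at 5, 6 comps


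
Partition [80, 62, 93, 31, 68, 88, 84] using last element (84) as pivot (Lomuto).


Pivot: 84
  80 <= 84: advance i (no swap)
  62 <= 84: advance i (no swap)
  31 <= 84: swap -> [80, 62, 31, 93, 68, 88, 84]
  68 <= 84: swap -> [80, 62, 31, 68, 93, 88, 84]
Place pivot at 4: [80, 62, 31, 68, 84, 88, 93]

Partitioned: [80, 62, 31, 68, 84, 88, 93]


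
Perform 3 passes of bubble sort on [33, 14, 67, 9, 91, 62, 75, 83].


Initial: [33, 14, 67, 9, 91, 62, 75, 83]
Pass 1: [14, 33, 9, 67, 62, 75, 83, 91] (5 swaps)
Pass 2: [14, 9, 33, 62, 67, 75, 83, 91] (2 swaps)
Pass 3: [9, 14, 33, 62, 67, 75, 83, 91] (1 swaps)

After 3 passes: [9, 14, 33, 62, 67, 75, 83, 91]


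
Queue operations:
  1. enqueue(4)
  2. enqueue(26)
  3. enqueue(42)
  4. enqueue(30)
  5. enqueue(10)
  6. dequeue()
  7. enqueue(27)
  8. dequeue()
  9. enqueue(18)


enqueue(4) -> [4]
enqueue(26) -> [4, 26]
enqueue(42) -> [4, 26, 42]
enqueue(30) -> [4, 26, 42, 30]
enqueue(10) -> [4, 26, 42, 30, 10]
dequeue()->4, [26, 42, 30, 10]
enqueue(27) -> [26, 42, 30, 10, 27]
dequeue()->26, [42, 30, 10, 27]
enqueue(18) -> [42, 30, 10, 27, 18]

Final queue: [42, 30, 10, 27, 18]


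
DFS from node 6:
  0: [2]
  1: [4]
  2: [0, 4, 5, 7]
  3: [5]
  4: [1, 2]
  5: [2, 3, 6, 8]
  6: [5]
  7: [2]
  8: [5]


Visit 6, push [5]
Visit 5, push [8, 3, 2]
Visit 2, push [7, 4, 0]
Visit 0, push []
Visit 4, push [1]
Visit 1, push []
Visit 7, push []
Visit 3, push []
Visit 8, push []

DFS order: [6, 5, 2, 0, 4, 1, 7, 3, 8]


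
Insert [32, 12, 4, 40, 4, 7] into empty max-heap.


Insert 32: [32]
Insert 12: [32, 12]
Insert 4: [32, 12, 4]
Insert 40: [40, 32, 4, 12]
Insert 4: [40, 32, 4, 12, 4]
Insert 7: [40, 32, 7, 12, 4, 4]

Final heap: [40, 32, 7, 12, 4, 4]


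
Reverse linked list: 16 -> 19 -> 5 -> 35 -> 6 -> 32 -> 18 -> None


Step 1: curr=16, set curr.next=prev(None) | reversed so far: 16
Step 2: curr=19, set curr.next=prev(16) | reversed so far: 19 -> 16
Step 3: curr=5, set curr.next=prev(19) | reversed so far: 5 -> 19 -> 16
Step 4: curr=35, set curr.next=prev(5) | reversed so far: 35 -> 5 -> 19 -> 16
Step 5: curr=6, set curr.next=prev(35) | reversed so far: 6 -> 35 -> 5 -> 19 -> 16
Step 6: curr=32, set curr.next=prev(6) | reversed so far: 32 -> 6 -> 35 -> 5 -> 19 -> 16
Step 7: curr=18, set curr.next=prev(32) | reversed so far: 18 -> 32 -> 6 -> 35 -> 5 -> 19 -> 16

18 -> 32 -> 6 -> 35 -> 5 -> 19 -> 16 -> None


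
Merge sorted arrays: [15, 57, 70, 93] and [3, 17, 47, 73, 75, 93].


Take 3 from B
Take 15 from A
Take 17 from B
Take 47 from B
Take 57 from A
Take 70 from A
Take 73 from B
Take 75 from B
Take 93 from A

Merged: [3, 15, 17, 47, 57, 70, 73, 75, 93, 93]


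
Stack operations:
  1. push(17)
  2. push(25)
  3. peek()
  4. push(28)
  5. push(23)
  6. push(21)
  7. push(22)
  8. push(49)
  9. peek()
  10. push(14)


push(17) -> [17]
push(25) -> [17, 25]
peek()->25
push(28) -> [17, 25, 28]
push(23) -> [17, 25, 28, 23]
push(21) -> [17, 25, 28, 23, 21]
push(22) -> [17, 25, 28, 23, 21, 22]
push(49) -> [17, 25, 28, 23, 21, 22, 49]
peek()->49
push(14) -> [17, 25, 28, 23, 21, 22, 49, 14]

Final stack: [17, 25, 28, 23, 21, 22, 49, 14]


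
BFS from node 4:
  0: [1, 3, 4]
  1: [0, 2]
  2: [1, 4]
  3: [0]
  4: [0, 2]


Visit 4, enqueue [0, 2]
Visit 0, enqueue [1, 3]
Visit 2, enqueue []
Visit 1, enqueue []
Visit 3, enqueue []

BFS order: [4, 0, 2, 1, 3]


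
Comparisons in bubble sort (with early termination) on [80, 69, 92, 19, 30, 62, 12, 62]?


Algorithm: bubble sort (with early termination)
Input: [80, 69, 92, 19, 30, 62, 12, 62]
Sorted: [12, 19, 30, 62, 62, 69, 80, 92]

28


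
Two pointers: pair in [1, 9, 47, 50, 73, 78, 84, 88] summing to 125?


lo=0(1)+hi=7(88)=89
lo=1(9)+hi=7(88)=97
lo=2(47)+hi=7(88)=135
lo=2(47)+hi=6(84)=131
lo=2(47)+hi=5(78)=125

Yes: 47+78=125


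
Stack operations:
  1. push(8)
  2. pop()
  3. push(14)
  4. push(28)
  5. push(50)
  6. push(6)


push(8) -> [8]
pop()->8, []
push(14) -> [14]
push(28) -> [14, 28]
push(50) -> [14, 28, 50]
push(6) -> [14, 28, 50, 6]

Final stack: [14, 28, 50, 6]


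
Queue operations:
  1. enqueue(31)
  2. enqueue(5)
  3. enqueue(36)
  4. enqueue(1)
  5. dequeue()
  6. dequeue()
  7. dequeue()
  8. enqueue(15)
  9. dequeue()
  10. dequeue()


enqueue(31) -> [31]
enqueue(5) -> [31, 5]
enqueue(36) -> [31, 5, 36]
enqueue(1) -> [31, 5, 36, 1]
dequeue()->31, [5, 36, 1]
dequeue()->5, [36, 1]
dequeue()->36, [1]
enqueue(15) -> [1, 15]
dequeue()->1, [15]
dequeue()->15, []

Final queue: []


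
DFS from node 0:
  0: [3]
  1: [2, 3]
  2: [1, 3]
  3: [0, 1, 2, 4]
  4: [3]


Visit 0, push [3]
Visit 3, push [4, 2, 1]
Visit 1, push [2]
Visit 2, push []
Visit 4, push []

DFS order: [0, 3, 1, 2, 4]


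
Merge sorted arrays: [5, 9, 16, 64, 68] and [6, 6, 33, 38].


Take 5 from A
Take 6 from B
Take 6 from B
Take 9 from A
Take 16 from A
Take 33 from B
Take 38 from B

Merged: [5, 6, 6, 9, 16, 33, 38, 64, 68]


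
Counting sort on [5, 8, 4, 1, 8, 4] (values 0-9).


Input: [5, 8, 4, 1, 8, 4]
Counts: [0, 1, 0, 0, 2, 1, 0, 0, 2, 0]

Sorted: [1, 4, 4, 5, 8, 8]


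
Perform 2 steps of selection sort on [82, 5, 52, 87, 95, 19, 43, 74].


Initial: [82, 5, 52, 87, 95, 19, 43, 74]
Step 1: min=5 at 1
  Swap: [5, 82, 52, 87, 95, 19, 43, 74]
Step 2: min=19 at 5
  Swap: [5, 19, 52, 87, 95, 82, 43, 74]

After 2 steps: [5, 19, 52, 87, 95, 82, 43, 74]


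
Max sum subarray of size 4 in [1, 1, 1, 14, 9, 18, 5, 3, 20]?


[0:4]: 17
[1:5]: 25
[2:6]: 42
[3:7]: 46
[4:8]: 35
[5:9]: 46

Max: 46 at [3:7]


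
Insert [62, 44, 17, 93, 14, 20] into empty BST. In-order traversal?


Insert 62: root
Insert 44: L from 62
Insert 17: L from 62 -> L from 44
Insert 93: R from 62
Insert 14: L from 62 -> L from 44 -> L from 17
Insert 20: L from 62 -> L from 44 -> R from 17

In-order: [14, 17, 20, 44, 62, 93]


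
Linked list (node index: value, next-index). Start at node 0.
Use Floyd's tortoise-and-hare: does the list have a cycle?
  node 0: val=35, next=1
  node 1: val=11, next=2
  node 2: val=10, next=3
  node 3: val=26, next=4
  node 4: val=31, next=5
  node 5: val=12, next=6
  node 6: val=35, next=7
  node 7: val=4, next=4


Floyd's tortoise (slow, +1) and hare (fast, +2):
  init: slow=0, fast=0
  step 1: slow=1, fast=2
  step 2: slow=2, fast=4
  step 3: slow=3, fast=6
  step 4: slow=4, fast=4
  slow == fast at node 4: cycle detected

Cycle: yes


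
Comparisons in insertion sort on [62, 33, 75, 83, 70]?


Algorithm: insertion sort
Input: [62, 33, 75, 83, 70]
Sorted: [33, 62, 70, 75, 83]

6


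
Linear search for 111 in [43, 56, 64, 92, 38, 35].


i=0: 43!=111
i=1: 56!=111
i=2: 64!=111
i=3: 92!=111
i=4: 38!=111
i=5: 35!=111

Not found, 6 comps


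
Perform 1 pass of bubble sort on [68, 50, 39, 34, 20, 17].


Initial: [68, 50, 39, 34, 20, 17]
Pass 1: [50, 39, 34, 20, 17, 68] (5 swaps)

After 1 pass: [50, 39, 34, 20, 17, 68]


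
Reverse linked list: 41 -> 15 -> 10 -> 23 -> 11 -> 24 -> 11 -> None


Step 1: curr=41, set curr.next=prev(None) | reversed so far: 41
Step 2: curr=15, set curr.next=prev(41) | reversed so far: 15 -> 41
Step 3: curr=10, set curr.next=prev(15) | reversed so far: 10 -> 15 -> 41
Step 4: curr=23, set curr.next=prev(10) | reversed so far: 23 -> 10 -> 15 -> 41
Step 5: curr=11, set curr.next=prev(23) | reversed so far: 11 -> 23 -> 10 -> 15 -> 41
Step 6: curr=24, set curr.next=prev(11) | reversed so far: 24 -> 11 -> 23 -> 10 -> 15 -> 41
Step 7: curr=11, set curr.next=prev(24) | reversed so far: 11 -> 24 -> 11 -> 23 -> 10 -> 15 -> 41

11 -> 24 -> 11 -> 23 -> 10 -> 15 -> 41 -> None


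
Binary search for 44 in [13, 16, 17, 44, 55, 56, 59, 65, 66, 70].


Step 1: lo=0, hi=9, mid=4, val=55
Step 2: lo=0, hi=3, mid=1, val=16
Step 3: lo=2, hi=3, mid=2, val=17
Step 4: lo=3, hi=3, mid=3, val=44

Found at index 3


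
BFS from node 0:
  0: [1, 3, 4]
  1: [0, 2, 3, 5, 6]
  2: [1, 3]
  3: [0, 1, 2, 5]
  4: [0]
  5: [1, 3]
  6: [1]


Visit 0, enqueue [1, 3, 4]
Visit 1, enqueue [2, 5, 6]
Visit 3, enqueue []
Visit 4, enqueue []
Visit 2, enqueue []
Visit 5, enqueue []
Visit 6, enqueue []

BFS order: [0, 1, 3, 4, 2, 5, 6]


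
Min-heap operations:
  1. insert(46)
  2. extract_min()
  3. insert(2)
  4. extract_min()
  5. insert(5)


insert(46) -> [46]
extract_min()->46, []
insert(2) -> [2]
extract_min()->2, []
insert(5) -> [5]

Final heap: [5]


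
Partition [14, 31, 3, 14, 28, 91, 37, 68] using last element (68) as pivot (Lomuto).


Pivot: 68
  14 <= 68: advance i (no swap)
  31 <= 68: advance i (no swap)
  3 <= 68: advance i (no swap)
  14 <= 68: advance i (no swap)
  28 <= 68: advance i (no swap)
  37 <= 68: swap -> [14, 31, 3, 14, 28, 37, 91, 68]
Place pivot at 6: [14, 31, 3, 14, 28, 37, 68, 91]

Partitioned: [14, 31, 3, 14, 28, 37, 68, 91]


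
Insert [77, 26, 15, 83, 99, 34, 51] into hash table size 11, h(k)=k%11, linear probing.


Insert 77: h=0 -> slot 0
Insert 26: h=4 -> slot 4
Insert 15: h=4, 1 probes -> slot 5
Insert 83: h=6 -> slot 6
Insert 99: h=0, 1 probes -> slot 1
Insert 34: h=1, 1 probes -> slot 2
Insert 51: h=7 -> slot 7

Table: [77, 99, 34, None, 26, 15, 83, 51, None, None, None]


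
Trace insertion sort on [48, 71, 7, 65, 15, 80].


Initial: [48, 71, 7, 65, 15, 80]
Insert 71: [48, 71, 7, 65, 15, 80]
Insert 7: [7, 48, 71, 65, 15, 80]
Insert 65: [7, 48, 65, 71, 15, 80]
Insert 15: [7, 15, 48, 65, 71, 80]
Insert 80: [7, 15, 48, 65, 71, 80]

Sorted: [7, 15, 48, 65, 71, 80]


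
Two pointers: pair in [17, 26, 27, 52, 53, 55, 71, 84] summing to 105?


lo=0(17)+hi=7(84)=101
lo=1(26)+hi=7(84)=110
lo=1(26)+hi=6(71)=97
lo=2(27)+hi=6(71)=98
lo=3(52)+hi=6(71)=123
lo=3(52)+hi=5(55)=107
lo=3(52)+hi=4(53)=105

Yes: 52+53=105


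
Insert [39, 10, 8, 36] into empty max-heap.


Insert 39: [39]
Insert 10: [39, 10]
Insert 8: [39, 10, 8]
Insert 36: [39, 36, 8, 10]

Final heap: [39, 36, 8, 10]


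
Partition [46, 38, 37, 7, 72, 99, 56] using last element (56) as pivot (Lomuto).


Pivot: 56
  46 <= 56: advance i (no swap)
  38 <= 56: advance i (no swap)
  37 <= 56: advance i (no swap)
  7 <= 56: advance i (no swap)
Place pivot at 4: [46, 38, 37, 7, 56, 99, 72]

Partitioned: [46, 38, 37, 7, 56, 99, 72]


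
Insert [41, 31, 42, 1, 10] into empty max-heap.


Insert 41: [41]
Insert 31: [41, 31]
Insert 42: [42, 31, 41]
Insert 1: [42, 31, 41, 1]
Insert 10: [42, 31, 41, 1, 10]

Final heap: [42, 31, 41, 1, 10]


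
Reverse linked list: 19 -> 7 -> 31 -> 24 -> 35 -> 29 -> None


Step 1: curr=19, set curr.next=prev(None) | reversed so far: 19
Step 2: curr=7, set curr.next=prev(19) | reversed so far: 7 -> 19
Step 3: curr=31, set curr.next=prev(7) | reversed so far: 31 -> 7 -> 19
Step 4: curr=24, set curr.next=prev(31) | reversed so far: 24 -> 31 -> 7 -> 19
Step 5: curr=35, set curr.next=prev(24) | reversed so far: 35 -> 24 -> 31 -> 7 -> 19
Step 6: curr=29, set curr.next=prev(35) | reversed so far: 29 -> 35 -> 24 -> 31 -> 7 -> 19

29 -> 35 -> 24 -> 31 -> 7 -> 19 -> None


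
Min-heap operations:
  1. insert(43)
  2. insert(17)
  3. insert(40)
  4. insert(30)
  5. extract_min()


insert(43) -> [43]
insert(17) -> [17, 43]
insert(40) -> [17, 43, 40]
insert(30) -> [17, 30, 40, 43]
extract_min()->17, [30, 43, 40]

Final heap: [30, 43, 40]


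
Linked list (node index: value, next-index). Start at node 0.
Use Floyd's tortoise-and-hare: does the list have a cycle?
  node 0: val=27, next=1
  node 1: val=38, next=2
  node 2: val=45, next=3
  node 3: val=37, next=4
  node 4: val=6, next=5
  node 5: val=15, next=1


Floyd's tortoise (slow, +1) and hare (fast, +2):
  init: slow=0, fast=0
  step 1: slow=1, fast=2
  step 2: slow=2, fast=4
  step 3: slow=3, fast=1
  step 4: slow=4, fast=3
  step 5: slow=5, fast=5
  slow == fast at node 5: cycle detected

Cycle: yes


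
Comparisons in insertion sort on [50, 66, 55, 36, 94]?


Algorithm: insertion sort
Input: [50, 66, 55, 36, 94]
Sorted: [36, 50, 55, 66, 94]

7


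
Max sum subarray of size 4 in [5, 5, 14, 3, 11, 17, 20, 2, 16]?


[0:4]: 27
[1:5]: 33
[2:6]: 45
[3:7]: 51
[4:8]: 50
[5:9]: 55

Max: 55 at [5:9]


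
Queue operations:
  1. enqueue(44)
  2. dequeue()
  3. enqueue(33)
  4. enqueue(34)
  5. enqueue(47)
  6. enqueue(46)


enqueue(44) -> [44]
dequeue()->44, []
enqueue(33) -> [33]
enqueue(34) -> [33, 34]
enqueue(47) -> [33, 34, 47]
enqueue(46) -> [33, 34, 47, 46]

Final queue: [33, 34, 47, 46]


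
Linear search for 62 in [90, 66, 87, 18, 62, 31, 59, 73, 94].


i=0: 90!=62
i=1: 66!=62
i=2: 87!=62
i=3: 18!=62
i=4: 62==62 found!

Found at 4, 5 comps


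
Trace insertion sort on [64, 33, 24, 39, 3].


Initial: [64, 33, 24, 39, 3]
Insert 33: [33, 64, 24, 39, 3]
Insert 24: [24, 33, 64, 39, 3]
Insert 39: [24, 33, 39, 64, 3]
Insert 3: [3, 24, 33, 39, 64]

Sorted: [3, 24, 33, 39, 64]


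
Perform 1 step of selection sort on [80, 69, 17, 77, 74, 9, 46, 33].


Initial: [80, 69, 17, 77, 74, 9, 46, 33]
Step 1: min=9 at 5
  Swap: [9, 69, 17, 77, 74, 80, 46, 33]

After 1 step: [9, 69, 17, 77, 74, 80, 46, 33]


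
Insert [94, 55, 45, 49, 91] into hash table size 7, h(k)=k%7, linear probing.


Insert 94: h=3 -> slot 3
Insert 55: h=6 -> slot 6
Insert 45: h=3, 1 probes -> slot 4
Insert 49: h=0 -> slot 0
Insert 91: h=0, 1 probes -> slot 1

Table: [49, 91, None, 94, 45, None, 55]


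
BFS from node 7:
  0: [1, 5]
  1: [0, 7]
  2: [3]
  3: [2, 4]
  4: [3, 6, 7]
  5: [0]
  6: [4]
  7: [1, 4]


Visit 7, enqueue [1, 4]
Visit 1, enqueue [0]
Visit 4, enqueue [3, 6]
Visit 0, enqueue [5]
Visit 3, enqueue [2]
Visit 6, enqueue []
Visit 5, enqueue []
Visit 2, enqueue []

BFS order: [7, 1, 4, 0, 3, 6, 5, 2]


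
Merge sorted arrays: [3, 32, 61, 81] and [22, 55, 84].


Take 3 from A
Take 22 from B
Take 32 from A
Take 55 from B
Take 61 from A
Take 81 from A

Merged: [3, 22, 32, 55, 61, 81, 84]


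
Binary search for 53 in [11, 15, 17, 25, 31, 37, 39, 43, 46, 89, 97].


Step 1: lo=0, hi=10, mid=5, val=37
Step 2: lo=6, hi=10, mid=8, val=46
Step 3: lo=9, hi=10, mid=9, val=89

Not found


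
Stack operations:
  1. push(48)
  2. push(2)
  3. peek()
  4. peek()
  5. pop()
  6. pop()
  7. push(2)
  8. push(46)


push(48) -> [48]
push(2) -> [48, 2]
peek()->2
peek()->2
pop()->2, [48]
pop()->48, []
push(2) -> [2]
push(46) -> [2, 46]

Final stack: [2, 46]


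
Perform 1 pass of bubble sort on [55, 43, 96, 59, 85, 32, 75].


Initial: [55, 43, 96, 59, 85, 32, 75]
Pass 1: [43, 55, 59, 85, 32, 75, 96] (5 swaps)

After 1 pass: [43, 55, 59, 85, 32, 75, 96]


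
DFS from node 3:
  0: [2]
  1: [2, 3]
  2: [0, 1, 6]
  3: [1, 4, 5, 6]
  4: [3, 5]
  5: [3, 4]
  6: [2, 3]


Visit 3, push [6, 5, 4, 1]
Visit 1, push [2]
Visit 2, push [6, 0]
Visit 0, push []
Visit 6, push []
Visit 4, push [5]
Visit 5, push []

DFS order: [3, 1, 2, 0, 6, 4, 5]


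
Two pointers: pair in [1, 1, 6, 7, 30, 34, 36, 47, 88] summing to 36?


lo=0(1)+hi=8(88)=89
lo=0(1)+hi=7(47)=48
lo=0(1)+hi=6(36)=37
lo=0(1)+hi=5(34)=35
lo=1(1)+hi=5(34)=35
lo=2(6)+hi=5(34)=40
lo=2(6)+hi=4(30)=36

Yes: 6+30=36


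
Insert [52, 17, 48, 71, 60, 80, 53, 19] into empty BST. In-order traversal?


Insert 52: root
Insert 17: L from 52
Insert 48: L from 52 -> R from 17
Insert 71: R from 52
Insert 60: R from 52 -> L from 71
Insert 80: R from 52 -> R from 71
Insert 53: R from 52 -> L from 71 -> L from 60
Insert 19: L from 52 -> R from 17 -> L from 48

In-order: [17, 19, 48, 52, 53, 60, 71, 80]


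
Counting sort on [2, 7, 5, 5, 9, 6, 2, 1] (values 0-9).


Input: [2, 7, 5, 5, 9, 6, 2, 1]
Counts: [0, 1, 2, 0, 0, 2, 1, 1, 0, 1]

Sorted: [1, 2, 2, 5, 5, 6, 7, 9]


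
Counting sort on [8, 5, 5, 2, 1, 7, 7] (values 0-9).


Input: [8, 5, 5, 2, 1, 7, 7]
Counts: [0, 1, 1, 0, 0, 2, 0, 2, 1, 0]

Sorted: [1, 2, 5, 5, 7, 7, 8]


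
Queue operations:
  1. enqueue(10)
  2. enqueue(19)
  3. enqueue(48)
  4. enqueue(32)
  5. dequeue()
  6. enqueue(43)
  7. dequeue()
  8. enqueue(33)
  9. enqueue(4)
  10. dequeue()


enqueue(10) -> [10]
enqueue(19) -> [10, 19]
enqueue(48) -> [10, 19, 48]
enqueue(32) -> [10, 19, 48, 32]
dequeue()->10, [19, 48, 32]
enqueue(43) -> [19, 48, 32, 43]
dequeue()->19, [48, 32, 43]
enqueue(33) -> [48, 32, 43, 33]
enqueue(4) -> [48, 32, 43, 33, 4]
dequeue()->48, [32, 43, 33, 4]

Final queue: [32, 43, 33, 4]


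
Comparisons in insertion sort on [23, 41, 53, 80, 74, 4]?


Algorithm: insertion sort
Input: [23, 41, 53, 80, 74, 4]
Sorted: [4, 23, 41, 53, 74, 80]

10


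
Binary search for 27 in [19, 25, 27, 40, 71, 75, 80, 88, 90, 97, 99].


Step 1: lo=0, hi=10, mid=5, val=75
Step 2: lo=0, hi=4, mid=2, val=27

Found at index 2


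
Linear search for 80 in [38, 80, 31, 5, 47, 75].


i=0: 38!=80
i=1: 80==80 found!

Found at 1, 2 comps


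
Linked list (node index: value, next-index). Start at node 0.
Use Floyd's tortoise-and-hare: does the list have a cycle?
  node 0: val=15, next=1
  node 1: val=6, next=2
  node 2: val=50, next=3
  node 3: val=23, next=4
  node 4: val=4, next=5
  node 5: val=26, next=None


Floyd's tortoise (slow, +1) and hare (fast, +2):
  init: slow=0, fast=0
  step 1: slow=1, fast=2
  step 2: slow=2, fast=4
  step 3: fast 4->5->None, no cycle

Cycle: no


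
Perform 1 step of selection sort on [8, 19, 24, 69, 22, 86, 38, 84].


Initial: [8, 19, 24, 69, 22, 86, 38, 84]
Step 1: min=8 at 0
  Swap: [8, 19, 24, 69, 22, 86, 38, 84]

After 1 step: [8, 19, 24, 69, 22, 86, 38, 84]


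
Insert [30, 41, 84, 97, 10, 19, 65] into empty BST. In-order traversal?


Insert 30: root
Insert 41: R from 30
Insert 84: R from 30 -> R from 41
Insert 97: R from 30 -> R from 41 -> R from 84
Insert 10: L from 30
Insert 19: L from 30 -> R from 10
Insert 65: R from 30 -> R from 41 -> L from 84

In-order: [10, 19, 30, 41, 65, 84, 97]


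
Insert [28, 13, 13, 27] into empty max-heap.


Insert 28: [28]
Insert 13: [28, 13]
Insert 13: [28, 13, 13]
Insert 27: [28, 27, 13, 13]

Final heap: [28, 27, 13, 13]


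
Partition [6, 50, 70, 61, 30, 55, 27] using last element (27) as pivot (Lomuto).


Pivot: 27
  6 <= 27: advance i (no swap)
Place pivot at 1: [6, 27, 70, 61, 30, 55, 50]

Partitioned: [6, 27, 70, 61, 30, 55, 50]


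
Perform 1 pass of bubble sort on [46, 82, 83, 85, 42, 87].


Initial: [46, 82, 83, 85, 42, 87]
Pass 1: [46, 82, 83, 42, 85, 87] (1 swaps)

After 1 pass: [46, 82, 83, 42, 85, 87]


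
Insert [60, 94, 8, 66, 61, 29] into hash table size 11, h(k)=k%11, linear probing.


Insert 60: h=5 -> slot 5
Insert 94: h=6 -> slot 6
Insert 8: h=8 -> slot 8
Insert 66: h=0 -> slot 0
Insert 61: h=6, 1 probes -> slot 7
Insert 29: h=7, 2 probes -> slot 9

Table: [66, None, None, None, None, 60, 94, 61, 8, 29, None]


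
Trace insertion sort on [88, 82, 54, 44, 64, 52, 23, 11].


Initial: [88, 82, 54, 44, 64, 52, 23, 11]
Insert 82: [82, 88, 54, 44, 64, 52, 23, 11]
Insert 54: [54, 82, 88, 44, 64, 52, 23, 11]
Insert 44: [44, 54, 82, 88, 64, 52, 23, 11]
Insert 64: [44, 54, 64, 82, 88, 52, 23, 11]
Insert 52: [44, 52, 54, 64, 82, 88, 23, 11]
Insert 23: [23, 44, 52, 54, 64, 82, 88, 11]
Insert 11: [11, 23, 44, 52, 54, 64, 82, 88]

Sorted: [11, 23, 44, 52, 54, 64, 82, 88]


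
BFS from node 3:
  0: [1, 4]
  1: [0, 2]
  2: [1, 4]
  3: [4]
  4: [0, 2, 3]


Visit 3, enqueue [4]
Visit 4, enqueue [0, 2]
Visit 0, enqueue [1]
Visit 2, enqueue []
Visit 1, enqueue []

BFS order: [3, 4, 0, 2, 1]


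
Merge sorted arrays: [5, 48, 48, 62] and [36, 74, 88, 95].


Take 5 from A
Take 36 from B
Take 48 from A
Take 48 from A
Take 62 from A

Merged: [5, 36, 48, 48, 62, 74, 88, 95]


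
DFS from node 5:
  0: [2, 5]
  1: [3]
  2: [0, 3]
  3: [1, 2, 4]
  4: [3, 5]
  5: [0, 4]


Visit 5, push [4, 0]
Visit 0, push [2]
Visit 2, push [3]
Visit 3, push [4, 1]
Visit 1, push []
Visit 4, push []

DFS order: [5, 0, 2, 3, 1, 4]


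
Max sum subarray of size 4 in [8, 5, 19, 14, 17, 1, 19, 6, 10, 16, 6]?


[0:4]: 46
[1:5]: 55
[2:6]: 51
[3:7]: 51
[4:8]: 43
[5:9]: 36
[6:10]: 51
[7:11]: 38

Max: 55 at [1:5]


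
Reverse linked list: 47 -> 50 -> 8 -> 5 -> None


Step 1: curr=47, set curr.next=prev(None) | reversed so far: 47
Step 2: curr=50, set curr.next=prev(47) | reversed so far: 50 -> 47
Step 3: curr=8, set curr.next=prev(50) | reversed so far: 8 -> 50 -> 47
Step 4: curr=5, set curr.next=prev(8) | reversed so far: 5 -> 8 -> 50 -> 47

5 -> 8 -> 50 -> 47 -> None


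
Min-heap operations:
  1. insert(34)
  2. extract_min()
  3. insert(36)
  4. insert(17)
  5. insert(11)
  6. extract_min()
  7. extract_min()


insert(34) -> [34]
extract_min()->34, []
insert(36) -> [36]
insert(17) -> [17, 36]
insert(11) -> [11, 36, 17]
extract_min()->11, [17, 36]
extract_min()->17, [36]

Final heap: [36]


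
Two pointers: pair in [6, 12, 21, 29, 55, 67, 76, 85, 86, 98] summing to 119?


lo=0(6)+hi=9(98)=104
lo=1(12)+hi=9(98)=110
lo=2(21)+hi=9(98)=119

Yes: 21+98=119


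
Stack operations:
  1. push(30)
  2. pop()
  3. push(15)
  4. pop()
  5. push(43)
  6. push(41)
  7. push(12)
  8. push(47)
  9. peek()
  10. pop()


push(30) -> [30]
pop()->30, []
push(15) -> [15]
pop()->15, []
push(43) -> [43]
push(41) -> [43, 41]
push(12) -> [43, 41, 12]
push(47) -> [43, 41, 12, 47]
peek()->47
pop()->47, [43, 41, 12]

Final stack: [43, 41, 12]


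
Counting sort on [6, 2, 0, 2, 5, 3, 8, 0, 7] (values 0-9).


Input: [6, 2, 0, 2, 5, 3, 8, 0, 7]
Counts: [2, 0, 2, 1, 0, 1, 1, 1, 1, 0]

Sorted: [0, 0, 2, 2, 3, 5, 6, 7, 8]


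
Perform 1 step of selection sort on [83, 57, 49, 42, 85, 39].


Initial: [83, 57, 49, 42, 85, 39]
Step 1: min=39 at 5
  Swap: [39, 57, 49, 42, 85, 83]

After 1 step: [39, 57, 49, 42, 85, 83]


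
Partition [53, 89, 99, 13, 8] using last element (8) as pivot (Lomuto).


Pivot: 8
Place pivot at 0: [8, 89, 99, 13, 53]

Partitioned: [8, 89, 99, 13, 53]


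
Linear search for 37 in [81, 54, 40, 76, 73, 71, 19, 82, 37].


i=0: 81!=37
i=1: 54!=37
i=2: 40!=37
i=3: 76!=37
i=4: 73!=37
i=5: 71!=37
i=6: 19!=37
i=7: 82!=37
i=8: 37==37 found!

Found at 8, 9 comps


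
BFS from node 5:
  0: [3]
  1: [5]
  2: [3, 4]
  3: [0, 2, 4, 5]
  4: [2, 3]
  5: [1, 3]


Visit 5, enqueue [1, 3]
Visit 1, enqueue []
Visit 3, enqueue [0, 2, 4]
Visit 0, enqueue []
Visit 2, enqueue []
Visit 4, enqueue []

BFS order: [5, 1, 3, 0, 2, 4]


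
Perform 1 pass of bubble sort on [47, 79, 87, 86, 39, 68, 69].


Initial: [47, 79, 87, 86, 39, 68, 69]
Pass 1: [47, 79, 86, 39, 68, 69, 87] (4 swaps)

After 1 pass: [47, 79, 86, 39, 68, 69, 87]


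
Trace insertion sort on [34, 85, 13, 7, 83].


Initial: [34, 85, 13, 7, 83]
Insert 85: [34, 85, 13, 7, 83]
Insert 13: [13, 34, 85, 7, 83]
Insert 7: [7, 13, 34, 85, 83]
Insert 83: [7, 13, 34, 83, 85]

Sorted: [7, 13, 34, 83, 85]


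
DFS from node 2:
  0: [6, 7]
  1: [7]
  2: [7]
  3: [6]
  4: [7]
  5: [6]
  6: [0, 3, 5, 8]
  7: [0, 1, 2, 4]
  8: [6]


Visit 2, push [7]
Visit 7, push [4, 1, 0]
Visit 0, push [6]
Visit 6, push [8, 5, 3]
Visit 3, push []
Visit 5, push []
Visit 8, push []
Visit 1, push []
Visit 4, push []

DFS order: [2, 7, 0, 6, 3, 5, 8, 1, 4]


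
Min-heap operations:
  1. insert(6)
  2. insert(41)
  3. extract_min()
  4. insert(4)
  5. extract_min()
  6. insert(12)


insert(6) -> [6]
insert(41) -> [6, 41]
extract_min()->6, [41]
insert(4) -> [4, 41]
extract_min()->4, [41]
insert(12) -> [12, 41]

Final heap: [12, 41]


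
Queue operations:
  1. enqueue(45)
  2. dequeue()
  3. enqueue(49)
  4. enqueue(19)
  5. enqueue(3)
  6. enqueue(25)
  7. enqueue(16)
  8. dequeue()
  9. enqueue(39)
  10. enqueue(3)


enqueue(45) -> [45]
dequeue()->45, []
enqueue(49) -> [49]
enqueue(19) -> [49, 19]
enqueue(3) -> [49, 19, 3]
enqueue(25) -> [49, 19, 3, 25]
enqueue(16) -> [49, 19, 3, 25, 16]
dequeue()->49, [19, 3, 25, 16]
enqueue(39) -> [19, 3, 25, 16, 39]
enqueue(3) -> [19, 3, 25, 16, 39, 3]

Final queue: [19, 3, 25, 16, 39, 3]


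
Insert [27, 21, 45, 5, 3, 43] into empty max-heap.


Insert 27: [27]
Insert 21: [27, 21]
Insert 45: [45, 21, 27]
Insert 5: [45, 21, 27, 5]
Insert 3: [45, 21, 27, 5, 3]
Insert 43: [45, 21, 43, 5, 3, 27]

Final heap: [45, 21, 43, 5, 3, 27]


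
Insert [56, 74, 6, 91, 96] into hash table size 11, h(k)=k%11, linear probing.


Insert 56: h=1 -> slot 1
Insert 74: h=8 -> slot 8
Insert 6: h=6 -> slot 6
Insert 91: h=3 -> slot 3
Insert 96: h=8, 1 probes -> slot 9

Table: [None, 56, None, 91, None, None, 6, None, 74, 96, None]


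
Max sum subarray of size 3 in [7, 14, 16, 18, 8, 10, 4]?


[0:3]: 37
[1:4]: 48
[2:5]: 42
[3:6]: 36
[4:7]: 22

Max: 48 at [1:4]


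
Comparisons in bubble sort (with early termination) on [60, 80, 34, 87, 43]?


Algorithm: bubble sort (with early termination)
Input: [60, 80, 34, 87, 43]
Sorted: [34, 43, 60, 80, 87]

10


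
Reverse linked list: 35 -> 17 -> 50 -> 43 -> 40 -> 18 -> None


Step 1: curr=35, set curr.next=prev(None) | reversed so far: 35
Step 2: curr=17, set curr.next=prev(35) | reversed so far: 17 -> 35
Step 3: curr=50, set curr.next=prev(17) | reversed so far: 50 -> 17 -> 35
Step 4: curr=43, set curr.next=prev(50) | reversed so far: 43 -> 50 -> 17 -> 35
Step 5: curr=40, set curr.next=prev(43) | reversed so far: 40 -> 43 -> 50 -> 17 -> 35
Step 6: curr=18, set curr.next=prev(40) | reversed so far: 18 -> 40 -> 43 -> 50 -> 17 -> 35

18 -> 40 -> 43 -> 50 -> 17 -> 35 -> None


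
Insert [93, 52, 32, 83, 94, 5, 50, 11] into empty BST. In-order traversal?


Insert 93: root
Insert 52: L from 93
Insert 32: L from 93 -> L from 52
Insert 83: L from 93 -> R from 52
Insert 94: R from 93
Insert 5: L from 93 -> L from 52 -> L from 32
Insert 50: L from 93 -> L from 52 -> R from 32
Insert 11: L from 93 -> L from 52 -> L from 32 -> R from 5

In-order: [5, 11, 32, 50, 52, 83, 93, 94]


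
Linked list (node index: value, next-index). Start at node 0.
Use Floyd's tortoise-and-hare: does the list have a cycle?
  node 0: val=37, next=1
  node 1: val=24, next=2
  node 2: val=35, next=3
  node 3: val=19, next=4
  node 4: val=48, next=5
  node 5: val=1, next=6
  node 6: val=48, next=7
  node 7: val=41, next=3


Floyd's tortoise (slow, +1) and hare (fast, +2):
  init: slow=0, fast=0
  step 1: slow=1, fast=2
  step 2: slow=2, fast=4
  step 3: slow=3, fast=6
  step 4: slow=4, fast=3
  step 5: slow=5, fast=5
  slow == fast at node 5: cycle detected

Cycle: yes


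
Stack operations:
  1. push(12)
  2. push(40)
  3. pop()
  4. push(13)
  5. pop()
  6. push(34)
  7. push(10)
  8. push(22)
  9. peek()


push(12) -> [12]
push(40) -> [12, 40]
pop()->40, [12]
push(13) -> [12, 13]
pop()->13, [12]
push(34) -> [12, 34]
push(10) -> [12, 34, 10]
push(22) -> [12, 34, 10, 22]
peek()->22

Final stack: [12, 34, 10, 22]


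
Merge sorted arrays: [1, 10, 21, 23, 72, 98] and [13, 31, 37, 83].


Take 1 from A
Take 10 from A
Take 13 from B
Take 21 from A
Take 23 from A
Take 31 from B
Take 37 from B
Take 72 from A
Take 83 from B

Merged: [1, 10, 13, 21, 23, 31, 37, 72, 83, 98]


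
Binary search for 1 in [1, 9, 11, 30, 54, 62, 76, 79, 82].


Step 1: lo=0, hi=8, mid=4, val=54
Step 2: lo=0, hi=3, mid=1, val=9
Step 3: lo=0, hi=0, mid=0, val=1

Found at index 0


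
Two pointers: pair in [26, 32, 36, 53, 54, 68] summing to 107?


lo=0(26)+hi=5(68)=94
lo=1(32)+hi=5(68)=100
lo=2(36)+hi=5(68)=104
lo=3(53)+hi=5(68)=121
lo=3(53)+hi=4(54)=107

Yes: 53+54=107


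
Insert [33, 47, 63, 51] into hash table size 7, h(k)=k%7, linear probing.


Insert 33: h=5 -> slot 5
Insert 47: h=5, 1 probes -> slot 6
Insert 63: h=0 -> slot 0
Insert 51: h=2 -> slot 2

Table: [63, None, 51, None, None, 33, 47]


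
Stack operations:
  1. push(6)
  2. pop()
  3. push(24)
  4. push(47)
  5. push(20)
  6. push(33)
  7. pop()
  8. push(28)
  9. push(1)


push(6) -> [6]
pop()->6, []
push(24) -> [24]
push(47) -> [24, 47]
push(20) -> [24, 47, 20]
push(33) -> [24, 47, 20, 33]
pop()->33, [24, 47, 20]
push(28) -> [24, 47, 20, 28]
push(1) -> [24, 47, 20, 28, 1]

Final stack: [24, 47, 20, 28, 1]


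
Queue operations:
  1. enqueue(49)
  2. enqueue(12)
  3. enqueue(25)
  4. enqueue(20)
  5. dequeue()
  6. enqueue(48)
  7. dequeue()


enqueue(49) -> [49]
enqueue(12) -> [49, 12]
enqueue(25) -> [49, 12, 25]
enqueue(20) -> [49, 12, 25, 20]
dequeue()->49, [12, 25, 20]
enqueue(48) -> [12, 25, 20, 48]
dequeue()->12, [25, 20, 48]

Final queue: [25, 20, 48]


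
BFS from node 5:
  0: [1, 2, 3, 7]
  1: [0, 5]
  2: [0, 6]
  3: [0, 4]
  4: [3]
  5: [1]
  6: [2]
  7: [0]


Visit 5, enqueue [1]
Visit 1, enqueue [0]
Visit 0, enqueue [2, 3, 7]
Visit 2, enqueue [6]
Visit 3, enqueue [4]
Visit 7, enqueue []
Visit 6, enqueue []
Visit 4, enqueue []

BFS order: [5, 1, 0, 2, 3, 7, 6, 4]


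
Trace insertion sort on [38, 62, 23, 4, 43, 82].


Initial: [38, 62, 23, 4, 43, 82]
Insert 62: [38, 62, 23, 4, 43, 82]
Insert 23: [23, 38, 62, 4, 43, 82]
Insert 4: [4, 23, 38, 62, 43, 82]
Insert 43: [4, 23, 38, 43, 62, 82]
Insert 82: [4, 23, 38, 43, 62, 82]

Sorted: [4, 23, 38, 43, 62, 82]


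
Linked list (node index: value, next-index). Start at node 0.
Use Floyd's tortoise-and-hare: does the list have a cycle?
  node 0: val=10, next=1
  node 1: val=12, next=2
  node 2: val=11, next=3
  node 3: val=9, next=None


Floyd's tortoise (slow, +1) and hare (fast, +2):
  init: slow=0, fast=0
  step 1: slow=1, fast=2
  step 2: fast 2->3->None, no cycle

Cycle: no


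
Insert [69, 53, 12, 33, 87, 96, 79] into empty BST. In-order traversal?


Insert 69: root
Insert 53: L from 69
Insert 12: L from 69 -> L from 53
Insert 33: L from 69 -> L from 53 -> R from 12
Insert 87: R from 69
Insert 96: R from 69 -> R from 87
Insert 79: R from 69 -> L from 87

In-order: [12, 33, 53, 69, 79, 87, 96]


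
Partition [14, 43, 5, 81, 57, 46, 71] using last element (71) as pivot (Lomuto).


Pivot: 71
  14 <= 71: advance i (no swap)
  43 <= 71: advance i (no swap)
  5 <= 71: advance i (no swap)
  57 <= 71: swap -> [14, 43, 5, 57, 81, 46, 71]
  46 <= 71: swap -> [14, 43, 5, 57, 46, 81, 71]
Place pivot at 5: [14, 43, 5, 57, 46, 71, 81]

Partitioned: [14, 43, 5, 57, 46, 71, 81]


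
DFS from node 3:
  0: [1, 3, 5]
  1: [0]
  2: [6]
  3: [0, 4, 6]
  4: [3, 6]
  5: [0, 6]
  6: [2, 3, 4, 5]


Visit 3, push [6, 4, 0]
Visit 0, push [5, 1]
Visit 1, push []
Visit 5, push [6]
Visit 6, push [4, 2]
Visit 2, push []
Visit 4, push []

DFS order: [3, 0, 1, 5, 6, 2, 4]


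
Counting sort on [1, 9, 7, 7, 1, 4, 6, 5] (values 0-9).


Input: [1, 9, 7, 7, 1, 4, 6, 5]
Counts: [0, 2, 0, 0, 1, 1, 1, 2, 0, 1]

Sorted: [1, 1, 4, 5, 6, 7, 7, 9]


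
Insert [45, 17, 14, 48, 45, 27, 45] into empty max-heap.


Insert 45: [45]
Insert 17: [45, 17]
Insert 14: [45, 17, 14]
Insert 48: [48, 45, 14, 17]
Insert 45: [48, 45, 14, 17, 45]
Insert 27: [48, 45, 27, 17, 45, 14]
Insert 45: [48, 45, 45, 17, 45, 14, 27]

Final heap: [48, 45, 45, 17, 45, 14, 27]
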